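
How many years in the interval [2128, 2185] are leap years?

Years divisible by 4: 2128, 2132, …, 2184 — 15 in all.
No century exceptions apply. Count: 15.

15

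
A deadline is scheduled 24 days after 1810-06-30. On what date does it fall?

1810-07-24

Count 24 days after June 30, 1810:
June 1810: 30 − 30 = 0 days remain.
July 1–24, 1810: 24 days.
Total: 0 + 24 = 24 days.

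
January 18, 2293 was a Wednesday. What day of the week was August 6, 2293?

January 2293: 31 − 18 = 13 days remain.
Then February 2293 (28), March (31), April (30), May (31), June (30), July (31): 28 + 31 + 30 + 31 + 30 + 31 = 181 days.
August 1–6, 2293: 6 days.
Total: 13 + 181 + 6 = 200 days.
200 mod 7 = 4, so 4 days after Wednesday is Sunday.

Sunday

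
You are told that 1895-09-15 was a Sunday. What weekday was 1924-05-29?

From September 15, 1895 to September 15, 1923: 28 years, of which 6 contain a Feb 29 — 22×365 + 6×366 = 10226 days.
(1900 is not a leap year (divisible by 100 but not 400).)
September 1923: 30 − 15 = 15 days remain.
Then October (31), November (30), December (31), January (31), February 1924 (29), March (31), April (30): 31 + 30 + 31 + 31 + 29 + 31 + 30 = 213 days.
May 1–29, 1924: 29 days.
Residual: 257 days.
Total: 10483 days.
10483 mod 7 = 4, so 4 days after Sunday is Thursday.

Thursday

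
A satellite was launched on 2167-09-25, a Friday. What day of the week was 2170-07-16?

Monday

Day-of-year of September 25, 2167: 268.
Day-of-year of July 16, 2170: 197.
2167 has 365 days, so 365 − 268 = 97 days remain in 2167.
Full years: 2168: 366; 2169: 365. Sum = 731.
Total: 97 + 731 + 197 = 1025 days.
1025 mod 7 = 3, so 3 days after Friday is Monday.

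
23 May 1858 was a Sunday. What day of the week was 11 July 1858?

May 1858: 31 − 23 = 8 days remain.
Then June (30): 30 days.
July 1–11, 1858: 11 days.
Total: 8 + 30 + 11 = 49 days.
49 is a multiple of 7, so 11 July 1858 falls on the same weekday: Sunday.

Sunday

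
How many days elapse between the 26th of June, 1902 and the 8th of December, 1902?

165

June 1902: 30 − 26 = 4 days remain.
Then July (31), August (31), September (30), October (31), November (30): 31 + 31 + 30 + 31 + 30 = 153 days.
December 1–8, 1902: 8 days.
Total: 4 + 153 + 8 = 165 days.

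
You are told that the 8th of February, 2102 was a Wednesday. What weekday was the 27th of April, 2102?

February 2102: 28 − 8 = 20 days remain (2102 is not a leap year, so February has 28 days).
Then March (31): 31 days.
April 1–27, 2102: 27 days.
Total: 20 + 31 + 27 = 78 days.
78 mod 7 = 1, so 1 day after Wednesday is Thursday.

Thursday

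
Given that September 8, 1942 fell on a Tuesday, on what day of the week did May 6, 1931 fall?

Count forward from the earlier date (May 6, 1931) to the later (September 8, 1942):
From May 6, 1931 to May 6, 1942: 11 years, of which 3 contain a Feb 29 — 8×365 + 3×366 = 4018 days.
May 1942: 31 − 6 = 25 days remain.
Then June (30), July (31), August (31): 30 + 31 + 31 = 92 days.
September 1–8, 1942: 8 days.
Residual: 125 days.
Total: 4143 days.
4143 mod 7 = 6, so 6 days before Tuesday is Wednesday.

Wednesday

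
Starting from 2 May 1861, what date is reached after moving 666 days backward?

6 July 1859

Count 666 days before May 2, 1861:
July 1859: 31 − 6 = 25 days remain.
Then 21 full months totalling 639 days.
May 1–2, 1861: 2 days.
Total: 25 + 639 + 2 = 666 days.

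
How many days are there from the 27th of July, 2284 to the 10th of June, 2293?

3240

Day-of-year of July 27, 2284: 209.
Day-of-year of June 10, 2293: 161.
2284 has 366 days, so 366 − 209 = 157 days remain in 2284.
Full years 2285–2292: 6 common + 2 leap = 6×365 + 2×366 = 2922 days.
Total: 157 + 2922 + 161 = 3240 days.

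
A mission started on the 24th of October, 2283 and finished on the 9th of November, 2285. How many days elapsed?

October 24, 2283 → October 24, 2284: 366 days (2284 is a leap year).
October 24, 2284 → October 24, 2285: 365 days.
October 2285: 31 − 24 = 7 days remain.
November 1–9, 2285: 9 days.
Residual: 16 days.
Total: 747 days.

747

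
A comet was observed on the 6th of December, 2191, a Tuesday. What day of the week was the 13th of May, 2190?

Count forward from the earlier date (May 13, 2190) to the later (December 6, 2191):
May 2190: 31 − 13 = 18 days remain.
Then 18 full months totalling 548 days.
December 1–6, 2191: 6 days.
Total: 18 + 548 + 6 = 572 days.
572 mod 7 = 5, so 5 days before Tuesday is Thursday.

Thursday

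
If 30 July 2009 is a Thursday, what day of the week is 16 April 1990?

Monday

Count forward from the earlier date (April 16, 1990) to the later (July 30, 2009):
From April 16, 1990 to April 16, 2009: 19 years, of which 5 contain a Feb 29 — 14×365 + 5×366 = 6940 days.
(2000 is a leap year (divisible by 400).)
April 2009: 30 − 16 = 14 days remain.
Then May (31), June (30): 31 + 30 = 61 days.
July 1–30, 2009: 30 days.
Residual: 105 days.
Total: 7045 days.
7045 mod 7 = 3, so 3 days before Thursday is Monday.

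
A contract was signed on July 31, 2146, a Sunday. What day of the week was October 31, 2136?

Count forward from the earlier date (October 31, 2136) to the later (July 31, 2146):
From October 31, 2136 to October 31, 2145: 9 years, of which 2 contain a Feb 29 — 7×365 + 2×366 = 3287 days.
October 2145: 31 − 31 = 0 days remain.
Then November (30), December (31), January (31), February 2146 (28), March (31), April (30), May (31), June (30): 30 + 31 + 31 + 28 + 31 + 30 + 31 + 30 = 242 days.
July 1–31, 2146: 31 days.
Residual: 273 days.
Total: 3560 days.
3560 mod 7 = 4, so 4 days before Sunday is Wednesday.

Wednesday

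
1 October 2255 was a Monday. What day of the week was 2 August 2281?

Tuesday

From October 1, 2255 to October 1, 2280: 25 years, of which 7 contain a Feb 29 — 18×365 + 7×366 = 9132 days.
October 2280: 31 − 1 = 30 days remain.
Then 9 full months totalling 273 days.
August 1–2, 2281: 2 days.
Residual: 305 days.
Total: 9437 days.
9437 mod 7 = 1, so 1 day after Monday is Tuesday.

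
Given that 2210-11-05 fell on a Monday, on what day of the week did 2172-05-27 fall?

Wednesday

Count forward from the earlier date (May 27, 2172) to the later (November 5, 2210):
From May 27, 2172 to May 27, 2210: 38 years, of which 8 contain a Feb 29 — 30×365 + 8×366 = 13878 days.
(2200 is not a leap year (divisible by 100 but not 400).)
May 2210: 31 − 27 = 4 days remain.
Then June (30), July (31), August (31), September (30), October (31): 30 + 31 + 31 + 30 + 31 = 153 days.
November 1–5, 2210: 5 days.
Residual: 162 days.
Total: 14040 days.
14040 mod 7 = 5, so 5 days before Monday is Wednesday.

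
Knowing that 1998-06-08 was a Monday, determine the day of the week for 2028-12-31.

Sunday

Day-of-year of June 8, 1998: 159.
Day-of-year of December 31, 2028: 366.
1998 has 365 days, so 365 − 159 = 206 days remain in 1998.
Full years 1999–2027: 22 common + 7 leap = 22×365 + 7×366 = 10592 days.
Total: 206 + 10592 + 366 = 11164 days.
11164 mod 7 = 6, so 6 days after Monday is Sunday.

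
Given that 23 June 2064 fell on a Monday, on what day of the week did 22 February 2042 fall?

Saturday

Count forward from the earlier date (February 22, 2042) to the later (June 23, 2064):
From February 22, 2042 to February 22, 2064: 22 years, of which 5 contain a Feb 29 — 17×365 + 5×366 = 8035 days.
February 2064: 29 − 22 = 7 days remain (2064 is a leap year, so February has 29 days).
Then March (31), April (30), May (31): 31 + 30 + 31 = 92 days.
June 1–23, 2064: 23 days.
Residual: 122 days.
Total: 8157 days.
8157 mod 7 = 2, so 2 days before Monday is Saturday.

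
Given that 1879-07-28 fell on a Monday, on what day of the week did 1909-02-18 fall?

Day-of-year of July 28, 1879: 209.
Day-of-year of February 18, 1909: 49.
1879 has 365 days, so 365 − 209 = 156 days remain in 1879.
Full years 1880–1908: 22 common + 7 leap = 22×365 + 7×366 = 10592 days.
Total: 156 + 10592 + 49 = 10797 days.
10797 mod 7 = 3, so 3 days after Monday is Thursday.

Thursday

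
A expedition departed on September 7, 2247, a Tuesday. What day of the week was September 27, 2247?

Monday

Within September 2247: 27 − 7 = 20 days.
20 mod 7 = 6, so 6 days after Tuesday is Monday.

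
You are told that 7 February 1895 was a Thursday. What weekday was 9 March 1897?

February 1895: 28 − 7 = 21 days remain (1895 is not a leap year, so February has 28 days).
Then 24 full months totalling 731 days.
March 1–9, 1897: 9 days.
Total: 21 + 731 + 9 = 761 days.
761 mod 7 = 5, so 5 days after Thursday is Tuesday.

Tuesday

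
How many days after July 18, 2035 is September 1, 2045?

From July 18, 2035 to July 18, 2045: 10 years, of which 3 contain a Feb 29 — 7×365 + 3×366 = 3653 days.
July 2045: 31 − 18 = 13 days remain.
Then August (31): 31 days.
September 1, 2045: 1 day.
Residual: 45 days.
Total: 3698 days.

3698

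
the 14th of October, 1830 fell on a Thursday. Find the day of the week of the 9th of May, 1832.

Wednesday

October 14, 1830 → October 14, 1831: 365 days.
October 1831: 31 − 14 = 17 days remain.
Then November (30), December (31), January (31), February 1832 (29), March (31), April (30): 30 + 31 + 31 + 29 + 31 + 30 = 182 days.
May 1–9, 1832: 9 days.
Residual: 208 days.
Total: 573 days.
573 mod 7 = 6, so 6 days after Thursday is Wednesday.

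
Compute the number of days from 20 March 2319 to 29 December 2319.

March 2319: 31 − 20 = 11 days remain.
Then April (30), May (31), June (30), July (31), August (31), September (30), October (31), November (30): 30 + 31 + 30 + 31 + 31 + 30 + 31 + 30 = 244 days.
December 1–29, 2319: 29 days.
Total: 11 + 244 + 29 = 284 days.

284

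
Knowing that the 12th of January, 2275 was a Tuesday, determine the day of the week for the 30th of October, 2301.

From January 12, 2275 to January 12, 2301: 26 years, of which 6 contain a Feb 29 — 20×365 + 6×366 = 9496 days.
(2300 is not a leap year (divisible by 100 but not 400).)
January 2301: 31 − 12 = 19 days remain.
Then February 2301 (28), March (31), April (30), May (31), June (30), July (31), August (31), September (30): 28 + 31 + 30 + 31 + 30 + 31 + 31 + 30 = 242 days.
October 1–30, 2301: 30 days.
Residual: 291 days.
Total: 9787 days.
9787 mod 7 = 1, so 1 day after Tuesday is Wednesday.

Wednesday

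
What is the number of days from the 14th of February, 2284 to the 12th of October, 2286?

February 2284: 29 − 14 = 15 days remain (2284 is a leap year, so February has 29 days).
Then 31 full months totalling 944 days.
October 1–12, 2286: 12 days.
Total: 15 + 944 + 12 = 971 days.

971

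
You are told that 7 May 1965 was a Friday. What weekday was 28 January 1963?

Monday

Count forward from the earlier date (January 28, 1963) to the later (May 7, 1965):
Day-of-year of January 28, 1963: 28.
Day-of-year of May 7, 1965: 127.
1963 has 365 days, so 365 − 28 = 337 days remain in 1963.
Full years: 1964: 366. Sum = 366.
Total: 337 + 366 + 127 = 830 days.
830 mod 7 = 4, so 4 days before Friday is Monday.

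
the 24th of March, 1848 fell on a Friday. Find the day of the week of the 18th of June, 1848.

Sunday

March 1848: 31 − 24 = 7 days remain.
Then April (30), May (31): 30 + 31 = 61 days.
June 1–18, 1848: 18 days.
Total: 7 + 61 + 18 = 86 days.
86 mod 7 = 2, so 2 days after Friday is Sunday.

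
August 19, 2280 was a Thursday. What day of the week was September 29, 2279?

Count forward from the earlier date (September 29, 2279) to the later (August 19, 2280):
September 2279: 30 − 29 = 1 day remains.
Then 10 full months totalling 305 days.
August 1–19, 2280: 19 days.
Residual: 325 days.
Total: 325 days.
325 mod 7 = 3, so 3 days before Thursday is Monday.

Monday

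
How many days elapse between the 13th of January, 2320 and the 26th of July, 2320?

195

January 2320: 31 − 13 = 18 days remain.
Then February 2320 (29), March (31), April (30), May (31), June (30): 29 + 31 + 30 + 31 + 30 = 151 days.
July 1–26, 2320: 26 days.
Total: 18 + 151 + 26 = 195 days.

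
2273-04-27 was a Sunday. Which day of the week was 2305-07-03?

Monday

Day-of-year of April 27, 2273: 117.
Day-of-year of July 3, 2305: 184.
2273 has 365 days, so 365 − 117 = 248 days remain in 2273.
Full years 2274–2304: 24 common + 7 leap = 24×365 + 7×366 = 11322 days.
Total: 248 + 11322 + 184 = 11754 days.
11754 mod 7 = 1, so 1 day after Sunday is Monday.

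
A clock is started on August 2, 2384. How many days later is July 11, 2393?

3265

Day-of-year of August 2, 2384: 215.
Day-of-year of July 11, 2393: 192.
2384 has 366 days, so 366 − 215 = 151 days remain in 2384.
Full years 2385–2392: 6 common + 2 leap = 6×365 + 2×366 = 2922 days.
Total: 151 + 2922 + 192 = 3265 days.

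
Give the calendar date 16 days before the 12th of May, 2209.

the 26th of April, 2209

Count 16 days before May 12, 2209:
April 2209: 30 − 26 = 4 days remain.
May 1–12, 2209: 12 days.
Total: 4 + 12 = 16 days.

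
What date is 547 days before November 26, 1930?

May 28, 1929

Count 547 days before November 26, 1930:
May 1929: 31 − 28 = 3 days remain.
Then 17 full months totalling 518 days.
November 1–26, 1930: 26 days.
Total: 3 + 518 + 26 = 547 days.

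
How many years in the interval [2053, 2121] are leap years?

Years divisible by 4: 2056, 2060, …, 2120 — 17 in all.
Of these, 2100 is divisible by 100 but not 400, so not leap.
Leap years: 17 − 1 = 16.

16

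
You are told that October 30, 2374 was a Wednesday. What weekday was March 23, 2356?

Friday

Count forward from the earlier date (March 23, 2356) to the later (October 30, 2374):
From March 23, 2356 to March 23, 2374: 18 years, of which 4 contain a Feb 29 — 14×365 + 4×366 = 6574 days.
March 2374: 31 − 23 = 8 days remain.
Then April (30), May (31), June (30), July (31), August (31), September (30): 30 + 31 + 30 + 31 + 31 + 30 = 183 days.
October 1–30, 2374: 30 days.
Residual: 221 days.
Total: 6795 days.
6795 mod 7 = 5, so 5 days before Wednesday is Friday.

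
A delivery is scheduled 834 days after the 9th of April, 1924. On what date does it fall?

the 22nd of July, 1926

Count 834 days after April 9, 1924:
April 9, 1924 → April 9, 1925: 365 days.
April 9, 1925 → April 9, 1926: 365 days.
April 1926: 30 − 9 = 21 days remain.
Then May (31), June (30): 31 + 30 = 61 days.
July 1–22, 1926: 22 days.
Residual: 104 days.
Total: 834 days.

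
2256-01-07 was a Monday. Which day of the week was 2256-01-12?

Within January 2256: 12 − 7 = 5 days.
5 mod 7 = 5, so 5 days after Monday is Saturday.

Saturday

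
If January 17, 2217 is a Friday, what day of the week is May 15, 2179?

Count forward from the earlier date (May 15, 2179) to the later (January 17, 2217):
Day-of-year of May 15, 2179: 135.
Day-of-year of January 17, 2217: 17.
2179 has 365 days, so 365 − 135 = 230 days remain in 2179.
Full years 2180–2216: 28 common + 9 leap = 28×365 + 9×366 = 13514 days.
Total: 230 + 13514 + 17 = 13761 days.
13761 mod 7 = 6, so 6 days before Friday is Saturday.

Saturday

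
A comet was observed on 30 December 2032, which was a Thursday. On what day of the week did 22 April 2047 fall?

Day-of-year of December 30, 2032: 365.
Day-of-year of April 22, 2047: 112.
2032 has 366 days, so 366 − 365 = 1 days remain in 2032.
Full years 2033–2046: 11 common + 3 leap = 11×365 + 3×366 = 5113 days.
Total: 1 + 5113 + 112 = 5226 days.
5226 mod 7 = 4, so 4 days after Thursday is Monday.

Monday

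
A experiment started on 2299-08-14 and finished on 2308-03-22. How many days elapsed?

3142

From August 14, 2299 to August 14, 2307: 8 years, of which 1 contains a Feb 29 — 7×365 + 1×366 = 2921 days.
(2300 is not a leap year (divisible by 100 but not 400).)
August 2307: 31 − 14 = 17 days remain.
Then September (30), October (31), November (30), December (31), January (31), February 2308 (29): 30 + 31 + 30 + 31 + 31 + 29 = 182 days.
March 1–22, 2308: 22 days.
Residual: 221 days.
Total: 3142 days.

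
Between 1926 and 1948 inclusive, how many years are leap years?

6

Years divisible by 4 in [1926, 1948]: 1928, 1932, 1936, 1940, 1944, 1948.
No century exceptions apply. Count: 6.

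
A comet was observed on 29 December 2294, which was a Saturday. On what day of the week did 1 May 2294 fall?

Tuesday

Count forward from the earlier date (May 1, 2294) to the later (December 29, 2294):
May 2294: 31 − 1 = 30 days remain.
Then June (30), July (31), August (31), September (30), October (31), November (30): 30 + 31 + 31 + 30 + 31 + 30 = 183 days.
December 1–29, 2294: 29 days.
Total: 30 + 183 + 29 = 242 days.
242 mod 7 = 4, so 4 days before Saturday is Tuesday.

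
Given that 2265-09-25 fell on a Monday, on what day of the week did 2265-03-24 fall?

Friday

Count forward from the earlier date (March 24, 2265) to the later (September 25, 2265):
March 2265: 31 − 24 = 7 days remain.
Then April (30), May (31), June (30), July (31), August (31): 30 + 31 + 30 + 31 + 31 = 153 days.
September 1–25, 2265: 25 days.
Total: 7 + 153 + 25 = 185 days.
185 mod 7 = 3, so 3 days before Monday is Friday.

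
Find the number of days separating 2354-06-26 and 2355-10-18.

June 2354: 30 − 26 = 4 days remain.
Then 15 full months totalling 457 days.
October 1–18, 2355: 18 days.
Total: 4 + 457 + 18 = 479 days.

479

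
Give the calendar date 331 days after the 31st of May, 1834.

the 27th of April, 1835

Count 331 days after May 31, 1834:
May 1834: 31 − 31 = 0 days remain.
Then 10 full months totalling 304 days.
April 1–27, 1835: 27 days.
Residual: 331 days.
Total: 331 days.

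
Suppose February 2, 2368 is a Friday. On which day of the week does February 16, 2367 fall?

Count forward from the earlier date (February 16, 2367) to the later (February 2, 2368):
Day-of-year of February 16, 2367: 47.
Day-of-year of February 2, 2368: 33.
2367 has 365 days, so 365 − 47 = 318 days remain in 2367.
Total: 318 + 33 = 351 days.
351 mod 7 = 1, so 1 day before Friday is Thursday.

Thursday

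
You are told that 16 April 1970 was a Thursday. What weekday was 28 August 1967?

Count forward from the earlier date (August 28, 1967) to the later (April 16, 1970):
August 28, 1967 → August 28, 1968: 366 days (1968 is a leap year).
August 28, 1968 → August 28, 1969: 365 days.
August 1969: 31 − 28 = 3 days remain.
Then September (30), October (31), November (30), December (31), January (31), February 1970 (28), March (31): 30 + 31 + 30 + 31 + 31 + 28 + 31 = 212 days.
April 1–16, 1970: 16 days.
Residual: 231 days.
Total: 962 days.
962 mod 7 = 3, so 3 days before Thursday is Monday.

Monday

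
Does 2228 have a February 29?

Yes

2228 is a leap year.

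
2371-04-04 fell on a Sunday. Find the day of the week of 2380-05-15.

From April 4, 2371 to April 4, 2380: 9 years, of which 3 contain a Feb 29 — 6×365 + 3×366 = 3288 days.
April 2380: 30 − 4 = 26 days remain.
May 1–15, 2380: 15 days.
Residual: 41 days.
Total: 3329 days.
3329 mod 7 = 4, so 4 days after Sunday is Thursday.

Thursday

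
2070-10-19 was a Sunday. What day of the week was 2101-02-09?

Wednesday

From October 19, 2070 to October 19, 2100: 30 years, of which 7 contain a Feb 29 — 23×365 + 7×366 = 10957 days.
(2100 is not a leap year (divisible by 100 but not 400).)
October 2100: 31 − 19 = 12 days remain.
Then November (30), December (31), January (31): 30 + 31 + 31 = 92 days.
February 1–9, 2101: 9 days (2101 is not a leap year).
Residual: 113 days.
Total: 11070 days.
11070 mod 7 = 3, so 3 days after Sunday is Wednesday.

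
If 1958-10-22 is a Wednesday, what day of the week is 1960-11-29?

October 1958: 31 − 22 = 9 days remain.
Then 24 full months totalling 731 days.
November 1–29, 1960: 29 days.
Total: 9 + 731 + 29 = 769 days.
769 mod 7 = 6, so 6 days after Wednesday is Tuesday.

Tuesday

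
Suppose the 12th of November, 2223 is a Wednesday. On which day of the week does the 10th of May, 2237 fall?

Wednesday

Day-of-year of November 12, 2223: 316.
Day-of-year of May 10, 2237: 130.
2223 has 365 days, so 365 − 316 = 49 days remain in 2223.
Full years 2224–2236: 9 common + 4 leap = 9×365 + 4×366 = 4749 days.
Total: 49 + 4749 + 130 = 4928 days.
4928 is a multiple of 7, so the 10th of May, 2237 falls on the same weekday: Wednesday.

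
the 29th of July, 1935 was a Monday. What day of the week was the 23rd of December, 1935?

July 1935: 31 − 29 = 2 days remain.
Then August (31), September (30), October (31), November (30): 31 + 30 + 31 + 30 = 122 days.
December 1–23, 1935: 23 days.
Total: 2 + 122 + 23 = 147 days.
147 is a multiple of 7, so the 23rd of December, 1935 falls on the same weekday: Monday.

Monday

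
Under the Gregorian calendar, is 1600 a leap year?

Yes

1600 is a leap year (divisible by 400).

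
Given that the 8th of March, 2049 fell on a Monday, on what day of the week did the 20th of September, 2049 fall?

March 2049: 31 − 8 = 23 days remain.
Then April (30), May (31), June (30), July (31), August (31): 30 + 31 + 30 + 31 + 31 = 153 days.
September 1–20, 2049: 20 days.
Total: 23 + 153 + 20 = 196 days.
196 is a multiple of 7, so the 20th of September, 2049 falls on the same weekday: Monday.

Monday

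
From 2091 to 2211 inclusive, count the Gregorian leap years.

Years divisible by 4: 2092, 2096, …, 2208 — 30 in all.
Of these, 2100, 2200 are divisible by 100 but not 400, so not leap.
Leap years: 30 − 2 = 28.

28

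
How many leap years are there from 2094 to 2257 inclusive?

39

Years divisible by 4: 2096, 2100, …, 2256 — 41 in all.
Of these, 2100, 2200 are divisible by 100 but not 400, so not leap.
Leap years: 41 − 2 = 39.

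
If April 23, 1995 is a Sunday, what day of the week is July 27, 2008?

From April 23, 1995 to April 23, 2008: 13 years, of which 4 contain a Feb 29 — 9×365 + 4×366 = 4749 days.
(2000 is a leap year (divisible by 400).)
April 2008: 30 − 23 = 7 days remain.
Then May (31), June (30): 31 + 30 = 61 days.
July 1–27, 2008: 27 days.
Residual: 95 days.
Total: 4844 days.
4844 is a multiple of 7, so July 27, 2008 falls on the same weekday: Sunday.

Sunday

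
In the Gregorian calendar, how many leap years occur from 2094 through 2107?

Years divisible by 4 in [2094, 2107]: 2096, 2100, 2104.
Of these, 2100 is divisible by 100 but not 400, so not leap.
Leap years: 3 − 1 = 2.

2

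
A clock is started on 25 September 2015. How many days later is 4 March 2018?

891

September 25, 2015 → September 25, 2016: 366 days (2016 is a leap year).
September 25, 2016 → September 25, 2017: 365 days.
September 2017: 30 − 25 = 5 days remain.
Then October (31), November (30), December (31), January (31), February 2018 (28): 31 + 30 + 31 + 31 + 28 = 151 days.
March 1–4, 2018: 4 days.
Residual: 160 days.
Total: 891 days.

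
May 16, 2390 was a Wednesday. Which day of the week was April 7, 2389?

Friday

Count forward from the earlier date (April 7, 2389) to the later (May 16, 2390):
April 7, 2389 → April 7, 2390: 365 days.
April 2390: 30 − 7 = 23 days remain.
May 1–16, 2390: 16 days.
Residual: 39 days.
Total: 404 days.
404 mod 7 = 5, so 5 days before Wednesday is Friday.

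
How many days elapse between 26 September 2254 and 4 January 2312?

From September 26, 2254 to September 26, 2311: 57 years, of which 13 contain a Feb 29 — 44×365 + 13×366 = 20818 days.
(2300 is not a leap year (divisible by 100 but not 400).)
September 2311: 30 − 26 = 4 days remain.
Then October (31), November (30), December (31): 31 + 30 + 31 = 92 days.
January 1–4, 2312: 4 days.
Residual: 100 days.
Total: 20918 days.

20918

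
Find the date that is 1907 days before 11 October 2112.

23 July 2107

Count 1907 days before October 11, 2112:
July 23, 2107 → July 23, 2108: 366 days (2108 is a leap year).
July 23, 2108 → July 23, 2109: 365 days.
July 23, 2109 → July 23, 2110: 365 days.
July 23, 2110 → July 23, 2111: 365 days.
July 23, 2111 → July 23, 2112: 366 days (2112 is a leap year).
July 2112: 31 − 23 = 8 days remain.
Then August (31), September (30): 31 + 30 = 61 days.
October 1–11, 2112: 11 days.
Residual: 80 days.
Total: 1907 days.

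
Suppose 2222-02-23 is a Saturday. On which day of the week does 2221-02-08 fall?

Count forward from the earlier date (February 8, 2221) to the later (February 23, 2222):
February 2221: 28 − 8 = 20 days remain (2221 is not a leap year, so February has 28 days).
Then 11 full months totalling 337 days.
February 1–23, 2222: 23 days (2222 is not a leap year).
Total: 20 + 337 + 23 = 380 days.
380 mod 7 = 2, so 2 days before Saturday is Thursday.

Thursday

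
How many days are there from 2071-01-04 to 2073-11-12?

1043

January 4, 2071 → January 4, 2072: 365 days.
January 4, 2072 → January 4, 2073: 366 days (2072 is a leap year).
January 2073: 31 − 4 = 27 days remain.
Then 9 full months totalling 273 days.
November 1–12, 2073: 12 days.
Residual: 312 days.
Total: 1043 days.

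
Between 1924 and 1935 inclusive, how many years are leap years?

Years divisible by 4 in [1924, 1935]: 1924, 1928, 1932.
No century exceptions apply. Count: 3.

3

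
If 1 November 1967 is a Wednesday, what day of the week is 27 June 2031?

From November 1, 1967 to November 1, 2030: 63 years, of which 16 contain a Feb 29 — 47×365 + 16×366 = 23011 days.
(2000 is a leap year (divisible by 400).)
November 2030: 30 − 1 = 29 days remain.
Then December (31), January (31), February 2031 (28), March (31), April (30), May (31): 31 + 31 + 28 + 31 + 30 + 31 = 182 days.
June 1–27, 2031: 27 days.
Residual: 238 days.
Total: 23249 days.
23249 mod 7 = 2, so 2 days after Wednesday is Friday.

Friday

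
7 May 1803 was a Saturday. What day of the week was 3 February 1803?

Count forward from the earlier date (February 3, 1803) to the later (May 7, 1803):
February 1803: 28 − 3 = 25 days remain (1803 is not a leap year, so February has 28 days).
Then March (31), April (30): 31 + 30 = 61 days.
May 1–7, 1803: 7 days.
Total: 25 + 61 + 7 = 93 days.
93 mod 7 = 2, so 2 days before Saturday is Thursday.

Thursday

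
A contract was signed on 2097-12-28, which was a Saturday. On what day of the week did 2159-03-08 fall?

Day-of-year of December 28, 2097: 362.
Day-of-year of March 8, 2159: 67.
2097 has 365 days, so 365 − 362 = 3 days remain in 2097.
Full years 2098–2158: 47 common + 14 leap = 47×365 + 14×366 = 22279 days.
Total: 3 + 22279 + 67 = 22349 days.
22349 mod 7 = 5, so 5 days after Saturday is Thursday.

Thursday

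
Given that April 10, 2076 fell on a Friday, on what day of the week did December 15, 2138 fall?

From April 10, 2076 to April 10, 2138: 62 years, of which 14 contain a Feb 29 — 48×365 + 14×366 = 22644 days.
(2100 is not a leap year (divisible by 100 but not 400).)
April 2138: 30 − 10 = 20 days remain.
Then May (31), June (30), July (31), August (31), September (30), October (31), November (30): 31 + 30 + 31 + 31 + 30 + 31 + 30 = 214 days.
December 1–15, 2138: 15 days.
Residual: 249 days.
Total: 22893 days.
22893 mod 7 = 3, so 3 days after Friday is Monday.

Monday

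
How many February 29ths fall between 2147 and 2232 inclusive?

Years divisible by 4: 2148, 2152, …, 2232 — 22 in all.
Of these, 2200 is divisible by 100 but not 400, so not leap.
Leap years: 22 − 1 = 21.

21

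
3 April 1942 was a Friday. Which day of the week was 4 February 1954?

Thursday

Day-of-year of April 3, 1942: 93.
Day-of-year of February 4, 1954: 35.
1942 has 365 days, so 365 − 93 = 272 days remain in 1942.
Full years 1943–1953: 8 common + 3 leap = 8×365 + 3×366 = 4018 days.
Total: 272 + 4018 + 35 = 4325 days.
4325 mod 7 = 6, so 6 days after Friday is Thursday.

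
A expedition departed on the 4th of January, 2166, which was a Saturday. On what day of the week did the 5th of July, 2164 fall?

Thursday

Count forward from the earlier date (July 5, 2164) to the later (January 4, 2166):
Day-of-year of July 5, 2164: 187.
Day-of-year of January 4, 2166: 4.
2164 has 366 days, so 366 − 187 = 179 days remain in 2164.
Full years: 2165: 365. Sum = 365.
Total: 179 + 365 + 4 = 548 days.
548 mod 7 = 2, so 2 days before Saturday is Thursday.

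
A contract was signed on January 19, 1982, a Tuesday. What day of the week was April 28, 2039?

Thursday

Day-of-year of January 19, 1982: 19.
Day-of-year of April 28, 2039: 118.
1982 has 365 days, so 365 − 19 = 346 days remain in 1982.
Full years 1983–2038: 42 common + 14 leap = 42×365 + 14×366 = 20454 days.
Total: 346 + 20454 + 118 = 20918 days.
20918 mod 7 = 2, so 2 days after Tuesday is Thursday.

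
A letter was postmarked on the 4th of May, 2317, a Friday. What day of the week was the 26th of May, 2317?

Within May 2317: 26 − 4 = 22 days.
22 mod 7 = 1, so 1 day after Friday is Saturday.

Saturday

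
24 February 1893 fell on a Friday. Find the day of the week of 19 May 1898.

Thursday

Day-of-year of February 24, 1893: 55.
Day-of-year of May 19, 1898: 139.
1893 has 365 days, so 365 − 55 = 310 days remain in 1893.
Full years: 1894: 365; 1895: 365; 1896: 366; 1897: 365. Sum = 1461.
Total: 310 + 1461 + 139 = 1910 days.
1910 mod 7 = 6, so 6 days after Friday is Thursday.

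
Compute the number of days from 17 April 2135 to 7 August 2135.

April 2135: 30 − 17 = 13 days remain.
Then May (31), June (30), July (31): 31 + 30 + 31 = 92 days.
August 1–7, 2135: 7 days.
Total: 13 + 92 + 7 = 112 days.

112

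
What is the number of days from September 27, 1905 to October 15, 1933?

From September 27, 1905 to September 27, 1933: 28 years, of which 7 contain a Feb 29 — 21×365 + 7×366 = 10227 days.
September 1933: 30 − 27 = 3 days remain.
October 1–15, 1933: 15 days.
Residual: 18 days.
Total: 10245 days.

10245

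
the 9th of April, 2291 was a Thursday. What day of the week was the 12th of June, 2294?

Day-of-year of April 9, 2291: 99.
Day-of-year of June 12, 2294: 163.
2291 has 365 days, so 365 − 99 = 266 days remain in 2291.
Full years: 2292: 366; 2293: 365. Sum = 731.
Total: 266 + 731 + 163 = 1160 days.
1160 mod 7 = 5, so 5 days after Thursday is Tuesday.

Tuesday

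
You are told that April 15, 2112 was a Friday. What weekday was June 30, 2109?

Sunday

Count forward from the earlier date (June 30, 2109) to the later (April 15, 2112):
June 30, 2109 → June 30, 2110: 365 days.
June 30, 2110 → June 30, 2111: 365 days.
June 2111: 30 − 30 = 0 days remain.
Then 9 full months totalling 275 days.
April 1–15, 2112: 15 days.
Residual: 290 days.
Total: 1020 days.
1020 mod 7 = 5, so 5 days before Friday is Sunday.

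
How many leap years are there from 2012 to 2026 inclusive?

4

Years divisible by 4 in [2012, 2026]: 2012, 2016, 2020, 2024.
No century exceptions apply. Count: 4.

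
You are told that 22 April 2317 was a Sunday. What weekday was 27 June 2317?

Wednesday

April 2317: 30 − 22 = 8 days remain.
Then May (31): 31 days.
June 1–27, 2317: 27 days.
Total: 8 + 31 + 27 = 66 days.
66 mod 7 = 3, so 3 days after Sunday is Wednesday.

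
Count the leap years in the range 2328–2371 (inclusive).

Years divisible by 4 in [2328, 2371]: 2328, 2332, 2336, 2340, 2344, 2348, 2352, 2356, 2360, 2364, 2368.
No century exceptions apply. Count: 11.

11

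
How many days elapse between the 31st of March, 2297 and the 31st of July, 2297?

122

March 2297: 31 − 31 = 0 days remain.
Then April (30), May (31), June (30): 30 + 31 + 30 = 91 days.
July 1–31, 2297: 31 days.
Total: 0 + 91 + 31 = 122 days.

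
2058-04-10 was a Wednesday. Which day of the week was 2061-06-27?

April 10, 2058 → April 10, 2059: 365 days.
April 10, 2059 → April 10, 2060: 366 days (2060 is a leap year).
April 10, 2060 → April 10, 2061: 365 days.
April 2061: 30 − 10 = 20 days remain.
Then May (31): 31 days.
June 1–27, 2061: 27 days.
Residual: 78 days.
Total: 1174 days.
1174 mod 7 = 5, so 5 days after Wednesday is Monday.

Monday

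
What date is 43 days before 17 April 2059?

5 March 2059

Count 43 days before April 17, 2059:
March 2059: 31 − 5 = 26 days remain.
April 1–17, 2059: 17 days.
Total: 26 + 17 = 43 days.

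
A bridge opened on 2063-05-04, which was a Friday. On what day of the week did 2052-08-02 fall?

Friday

Count forward from the earlier date (August 2, 2052) to the later (May 4, 2063):
Day-of-year of August 2, 2052: 215.
Day-of-year of May 4, 2063: 124.
2052 has 366 days, so 366 − 215 = 151 days remain in 2052.
Full years 2053–2062: 8 common + 2 leap = 8×365 + 2×366 = 3652 days.
Total: 151 + 3652 + 124 = 3927 days.
3927 is a multiple of 7, so 2052-08-02 falls on the same weekday: Friday.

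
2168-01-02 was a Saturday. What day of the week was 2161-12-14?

Count forward from the earlier date (December 14, 2161) to the later (January 2, 2168):
Day-of-year of December 14, 2161: 348.
Day-of-year of January 2, 2168: 2.
2161 has 365 days, so 365 − 348 = 17 days remain in 2161.
Full years: 2162: 365; 2163: 365; 2164: 366; 2165: 365; 2166: 365; 2167: 365. Sum = 2191.
Total: 17 + 2191 + 2 = 2210 days.
2210 mod 7 = 5, so 5 days before Saturday is Monday.

Monday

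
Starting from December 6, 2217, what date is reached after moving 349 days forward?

November 20, 2218

Count 349 days after December 6, 2217:
December 2217: 31 − 6 = 25 days remain.
Then 10 full months totalling 304 days.
November 1–20, 2218: 20 days.
Residual: 349 days.
Total: 349 days.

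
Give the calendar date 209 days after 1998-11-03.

1999-05-31

Count 209 days after November 3, 1998:
November 1998: 30 − 3 = 27 days remain.
Then December (31), January (31), February 1999 (28), March (31), April (30): 31 + 31 + 28 + 31 + 30 = 151 days.
May 1–31, 1999: 31 days.
Residual: 209 days.
Total: 209 days.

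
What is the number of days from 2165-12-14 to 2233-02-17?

24536

Day-of-year of December 14, 2165: 348.
Day-of-year of February 17, 2233: 48.
2165 has 365 days, so 365 − 348 = 17 days remain in 2165.
Full years 2166–2232: 51 common + 16 leap = 51×365 + 16×366 = 24471 days.
Total: 17 + 24471 + 48 = 24536 days.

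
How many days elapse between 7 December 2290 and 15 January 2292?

Day-of-year of December 7, 2290: 341.
Day-of-year of January 15, 2292: 15.
2290 has 365 days, so 365 − 341 = 24 days remain in 2290.
Full years: 2291: 365. Sum = 365.
Total: 24 + 365 + 15 = 404 days.

404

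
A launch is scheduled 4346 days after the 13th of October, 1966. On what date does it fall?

the 6th of September, 1978

Count 4346 days after October 13, 1966:
From October 13, 1966 to October 13, 1977: 11 years, of which 3 contain a Feb 29 — 8×365 + 3×366 = 4018 days.
October 1977: 31 − 13 = 18 days remain.
Then 10 full months totalling 304 days.
September 1–6, 1978: 6 days.
Residual: 328 days.
Total: 4346 days.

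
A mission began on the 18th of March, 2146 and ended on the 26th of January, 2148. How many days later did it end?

679

March 2146: 31 − 18 = 13 days remain.
Then 21 full months totalling 640 days.
January 1–26, 2148: 26 days.
Total: 13 + 640 + 26 = 679 days.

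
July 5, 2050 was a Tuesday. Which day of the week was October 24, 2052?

Thursday

Day-of-year of July 5, 2050: 186.
Day-of-year of October 24, 2052: 298.
2050 has 365 days, so 365 − 186 = 179 days remain in 2050.
Full years: 2051: 365. Sum = 365.
Total: 179 + 365 + 298 = 842 days.
842 mod 7 = 2, so 2 days after Tuesday is Thursday.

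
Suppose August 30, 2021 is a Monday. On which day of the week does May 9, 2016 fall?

Count forward from the earlier date (May 9, 2016) to the later (August 30, 2021):
Day-of-year of May 9, 2016: 130.
Day-of-year of August 30, 2021: 242.
2016 has 366 days, so 366 − 130 = 236 days remain in 2016.
Full years: 2017: 365; 2018: 365; 2019: 365; 2020: 366. Sum = 1461.
Total: 236 + 1461 + 242 = 1939 days.
1939 is a multiple of 7, so May 9, 2016 falls on the same weekday: Monday.

Monday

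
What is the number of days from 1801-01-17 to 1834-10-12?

Day-of-year of January 17, 1801: 17.
Day-of-year of October 12, 1834: 285.
1801 has 365 days, so 365 − 17 = 348 days remain in 1801.
Full years 1802–1833: 24 common + 8 leap = 24×365 + 8×366 = 11688 days.
Total: 348 + 11688 + 285 = 12321 days.

12321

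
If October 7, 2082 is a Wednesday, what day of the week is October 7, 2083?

Thursday

Day-of-year of October 7, 2082: 280.
Day-of-year of October 7, 2083: 280.
2082 has 365 days, so 365 − 280 = 85 days remain in 2082.
Total: 85 + 280 = 365 days.
365 mod 7 = 1, so 1 day after Wednesday is Thursday.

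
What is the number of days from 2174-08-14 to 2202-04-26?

10116

Day-of-year of August 14, 2174: 226.
Day-of-year of April 26, 2202: 116.
2174 has 365 days, so 365 − 226 = 139 days remain in 2174.
Full years 2175–2201: 21 common + 6 leap = 21×365 + 6×366 = 9861 days.
Total: 139 + 9861 + 116 = 10116 days.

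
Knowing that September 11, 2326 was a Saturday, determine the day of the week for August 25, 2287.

Count forward from the earlier date (August 25, 2287) to the later (September 11, 2326):
From August 25, 2287 to August 25, 2326: 39 years, of which 9 contain a Feb 29 — 30×365 + 9×366 = 14244 days.
(2300 is not a leap year (divisible by 100 but not 400).)
August 2326: 31 − 25 = 6 days remain.
September 1–11, 2326: 11 days.
Residual: 17 days.
Total: 14261 days.
14261 mod 7 = 2, so 2 days before Saturday is Thursday.

Thursday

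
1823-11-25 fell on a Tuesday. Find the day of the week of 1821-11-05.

Monday

Count forward from the earlier date (November 5, 1821) to the later (November 25, 1823):
Day-of-year of November 5, 1821: 309.
Day-of-year of November 25, 1823: 329.
1821 has 365 days, so 365 − 309 = 56 days remain in 1821.
Full years: 1822: 365. Sum = 365.
Total: 56 + 365 + 329 = 750 days.
750 mod 7 = 1, so 1 day before Tuesday is Monday.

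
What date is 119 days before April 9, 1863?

December 11, 1862

Count 119 days before April 9, 1863:
December 1862: 31 − 11 = 20 days remain.
Then January (31), February 1863 (28), March (31): 31 + 28 + 31 = 90 days.
April 1–9, 1863: 9 days.
Residual: 119 days.
Total: 119 days.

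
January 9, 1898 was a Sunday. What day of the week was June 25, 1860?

Monday

Count forward from the earlier date (June 25, 1860) to the later (January 9, 1898):
From June 25, 1860 to June 25, 1897: 37 years, of which 9 contain a Feb 29 — 28×365 + 9×366 = 13514 days.
June 1897: 30 − 25 = 5 days remain.
Then July (31), August (31), September (30), October (31), November (30), December (31): 31 + 31 + 30 + 31 + 30 + 31 = 184 days.
January 1–9, 1898: 9 days.
Residual: 198 days.
Total: 13712 days.
13712 mod 7 = 6, so 6 days before Sunday is Monday.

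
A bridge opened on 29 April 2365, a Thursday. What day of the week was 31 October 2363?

Count forward from the earlier date (October 31, 2363) to the later (April 29, 2365):
October 2363: 31 − 31 = 0 days remain.
Then 17 full months totalling 517 days.
April 1–29, 2365: 29 days.
Total: 0 + 517 + 29 = 546 days.
546 is a multiple of 7, so 31 October 2363 falls on the same weekday: Thursday.

Thursday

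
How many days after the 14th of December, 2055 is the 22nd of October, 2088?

12001

Day-of-year of December 14, 2055: 348.
Day-of-year of October 22, 2088: 296.
2055 has 365 days, so 365 − 348 = 17 days remain in 2055.
Full years 2056–2087: 24 common + 8 leap = 24×365 + 8×366 = 11688 days.
Total: 17 + 11688 + 296 = 12001 days.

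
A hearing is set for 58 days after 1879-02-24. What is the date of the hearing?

1879-04-23

Count 58 days after February 24, 1879:
February 1879: 28 − 24 = 4 days remain (1879 is not a leap year, so February has 28 days).
Then March (31): 31 days.
April 1–23, 1879: 23 days.
Total: 4 + 31 + 23 = 58 days.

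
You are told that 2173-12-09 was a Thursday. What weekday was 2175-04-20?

Thursday

December 9, 2173 → December 9, 2174: 365 days.
December 2174: 31 − 9 = 22 days remain.
Then January (31), February 2175 (28), March (31): 31 + 28 + 31 = 90 days.
April 1–20, 2175: 20 days.
Residual: 132 days.
Total: 497 days.
497 is a multiple of 7, so 2175-04-20 falls on the same weekday: Thursday.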